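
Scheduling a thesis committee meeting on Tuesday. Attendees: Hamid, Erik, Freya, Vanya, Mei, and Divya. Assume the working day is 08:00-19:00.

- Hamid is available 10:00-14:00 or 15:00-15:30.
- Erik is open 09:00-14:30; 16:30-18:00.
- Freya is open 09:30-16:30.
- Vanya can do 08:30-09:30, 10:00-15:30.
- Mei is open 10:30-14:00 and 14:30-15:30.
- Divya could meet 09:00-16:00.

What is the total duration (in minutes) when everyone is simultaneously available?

Hamid ∩ Erik: 10:00-14:00.
Hamid ∩ Erik ∩ Freya: 10:00-14:00.
Hamid ∩ Erik ∩ Freya ∩ Vanya: 10:00-14:00.
Hamid ∩ Erik ∩ Freya ∩ Vanya ∩ Mei: 10:30-14:00.
Hamid ∩ Erik ∩ Freya ∩ Vanya ∩ Mei ∩ Divya: 10:30-14:00.
That's a single block of 210 minutes.

210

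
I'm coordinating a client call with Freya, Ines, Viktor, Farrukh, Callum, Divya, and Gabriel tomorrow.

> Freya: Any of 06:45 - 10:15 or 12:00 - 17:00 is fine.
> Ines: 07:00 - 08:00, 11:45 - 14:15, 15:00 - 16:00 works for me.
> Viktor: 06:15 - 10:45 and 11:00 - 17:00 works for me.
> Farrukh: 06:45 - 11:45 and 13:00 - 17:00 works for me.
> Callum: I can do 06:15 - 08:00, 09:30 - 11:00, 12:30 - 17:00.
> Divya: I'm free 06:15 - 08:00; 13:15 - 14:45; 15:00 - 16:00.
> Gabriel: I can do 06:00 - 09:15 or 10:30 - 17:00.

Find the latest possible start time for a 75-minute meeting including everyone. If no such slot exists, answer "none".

Freya ∩ Ines: 07:00-08:00, 12:00-14:15, 15:00-16:00.
Freya ∩ Ines ∩ Viktor: 07:00-08:00, 12:00-14:15, 15:00-16:00.
Freya ∩ Ines ∩ Viktor ∩ Farrukh: 07:00-08:00, 13:00-14:15, 15:00-16:00.
Freya ∩ Ines ∩ Viktor ∩ Farrukh ∩ Callum: 07:00-08:00, 13:00-14:15, 15:00-16:00.
Freya ∩ Ines ∩ Viktor ∩ Farrukh ∩ Callum ∩ Divya: 07:00-08:00, 13:15-14:15, 15:00-16:00.
Freya ∩ Ines ∩ Viktor ∩ Farrukh ∩ Callum ∩ Divya ∩ Gabriel: 07:00-08:00, 13:15-14:15, 15:00-16:00.
So the common availability across everyone is 07:00-08:00, 13:15-14:15, 15:00-16:00.
No common window is at least 75 minutes long.

none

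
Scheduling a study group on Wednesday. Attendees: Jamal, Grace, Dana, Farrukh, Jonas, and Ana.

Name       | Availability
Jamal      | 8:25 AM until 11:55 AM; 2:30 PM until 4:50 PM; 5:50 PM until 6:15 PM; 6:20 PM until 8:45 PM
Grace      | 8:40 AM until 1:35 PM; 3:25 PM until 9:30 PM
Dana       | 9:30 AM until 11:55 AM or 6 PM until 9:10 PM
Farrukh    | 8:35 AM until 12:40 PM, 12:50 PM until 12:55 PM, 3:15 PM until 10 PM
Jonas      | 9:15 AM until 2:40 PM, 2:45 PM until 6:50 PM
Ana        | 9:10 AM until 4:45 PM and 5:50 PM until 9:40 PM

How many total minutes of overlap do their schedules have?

190

Jamal ∩ Grace: 08:40-11:55, 15:25-16:50, 17:50-18:15, 18:20-20:45.
Jamal ∩ Grace ∩ Dana: 09:30-11:55, 18:00-18:15, 18:20-20:45.
Jamal ∩ Grace ∩ Dana ∩ Farrukh: 09:30-11:55, 18:00-18:15, 18:20-20:45.
Jamal ∩ Grace ∩ Dana ∩ Farrukh ∩ Jonas: 09:30-11:55, 18:00-18:15, 18:20-18:50.
Jamal ∩ Grace ∩ Dana ∩ Farrukh ∩ Jonas ∩ Ana: 09:30-11:55, 18:00-18:15, 18:20-18:50.
Summing the common windows: 145 + 15 + 30 = 190 minutes.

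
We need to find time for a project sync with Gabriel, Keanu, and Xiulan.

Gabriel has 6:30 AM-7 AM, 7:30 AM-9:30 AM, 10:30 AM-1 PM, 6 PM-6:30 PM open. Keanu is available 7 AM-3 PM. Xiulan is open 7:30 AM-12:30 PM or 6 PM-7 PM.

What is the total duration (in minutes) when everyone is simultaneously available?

240

Gabriel ∩ Keanu: 07:30-09:30, 10:30-13:00.
Gabriel ∩ Keanu ∩ Xiulan: 07:30-09:30, 10:30-12:30.
Summing the common windows: 120 + 120 = 240 minutes.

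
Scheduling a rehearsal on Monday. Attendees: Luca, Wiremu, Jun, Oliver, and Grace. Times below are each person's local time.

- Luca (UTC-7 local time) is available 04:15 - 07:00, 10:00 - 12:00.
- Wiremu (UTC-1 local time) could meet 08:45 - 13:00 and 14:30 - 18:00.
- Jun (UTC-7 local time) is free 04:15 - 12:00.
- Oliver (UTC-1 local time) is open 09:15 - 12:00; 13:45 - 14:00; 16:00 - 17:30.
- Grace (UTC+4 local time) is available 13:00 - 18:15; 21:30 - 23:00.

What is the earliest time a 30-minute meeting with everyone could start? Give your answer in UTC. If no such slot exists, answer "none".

11:15

Luca in UTC: 11:15-14:00, 17:00-19:00 (add 7h to convert from UTC-7).
Wiremu in UTC: 09:45-14:00, 15:30-19:00 (add 1h to convert from UTC-1).
Jun in UTC: 11:15-19:00 (add 7h to convert from UTC-7).
Oliver in UTC: 10:15-13:00, 14:45-15:00, 17:00-18:30 (add 1h to convert from UTC-1).
Grace in UTC: 09:00-14:15, 17:30-19:00 (subtract 4h to convert from UTC+4).
Luca ∩ Wiremu: 11:15-14:00, 17:00-19:00.
Luca ∩ Wiremu ∩ Jun: 11:15-14:00, 17:00-19:00.
Luca ∩ Wiremu ∩ Jun ∩ Oliver: 11:15-13:00, 17:00-18:30.
Luca ∩ Wiremu ∩ Jun ∩ Oliver ∩ Grace: 11:15-13:00, 17:30-18:30.
The first common window of at least 30 minutes is 11:15-13:00, so the earliest start is 11:15.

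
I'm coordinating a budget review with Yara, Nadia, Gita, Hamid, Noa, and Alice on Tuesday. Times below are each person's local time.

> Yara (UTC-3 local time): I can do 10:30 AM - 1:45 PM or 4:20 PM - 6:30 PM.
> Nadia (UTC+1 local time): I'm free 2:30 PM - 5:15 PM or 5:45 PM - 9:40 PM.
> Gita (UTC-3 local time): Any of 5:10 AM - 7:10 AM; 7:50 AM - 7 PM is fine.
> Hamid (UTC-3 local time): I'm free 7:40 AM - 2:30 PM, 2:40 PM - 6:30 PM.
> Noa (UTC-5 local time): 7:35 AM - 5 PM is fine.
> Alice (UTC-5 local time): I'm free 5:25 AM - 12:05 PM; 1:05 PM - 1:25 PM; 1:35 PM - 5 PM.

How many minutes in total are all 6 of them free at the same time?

245

Yara in UTC: 13:30-16:45, 19:20-21:30 (add 3h to convert from UTC-3).
Nadia in UTC: 13:30-16:15, 16:45-20:40 (subtract 1h to convert from UTC+1).
Gita in UTC: 08:10-10:10, 10:50-22:00 (add 3h to convert from UTC-3).
Hamid in UTC: 10:40-17:30, 17:40-21:30 (add 3h to convert from UTC-3).
Noa in UTC: 12:35-22:00 (add 5h to convert from UTC-5).
Alice in UTC: 10:25-17:05, 18:05-18:25, 18:35-22:00 (add 5h to convert from UTC-5).
Yara ∩ Nadia: 13:30-16:15, 19:20-20:40.
Yara ∩ Nadia ∩ Gita: 13:30-16:15, 19:20-20:40.
Yara ∩ Nadia ∩ Gita ∩ Hamid: 13:30-16:15, 19:20-20:40.
Yara ∩ Nadia ∩ Gita ∩ Hamid ∩ Noa: 13:30-16:15, 19:20-20:40.
Yara ∩ Nadia ∩ Gita ∩ Hamid ∩ Noa ∩ Alice: 13:30-16:15, 19:20-20:40.
Summing the common windows: 165 + 80 = 245 minutes.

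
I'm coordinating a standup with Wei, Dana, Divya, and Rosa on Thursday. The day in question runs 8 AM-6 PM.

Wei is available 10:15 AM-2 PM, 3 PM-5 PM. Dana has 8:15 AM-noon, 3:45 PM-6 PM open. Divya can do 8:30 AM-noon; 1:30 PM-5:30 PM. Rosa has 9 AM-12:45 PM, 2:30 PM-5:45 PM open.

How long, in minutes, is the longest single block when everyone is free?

105

Wei ∩ Dana: 10:15-12:00, 15:45-17:00.
Wei ∩ Dana ∩ Divya: 10:15-12:00, 15:45-17:00.
Wei ∩ Dana ∩ Divya ∩ Rosa: 10:15-12:00, 15:45-17:00.
The longest is 10:15-12:00 at 105 minutes.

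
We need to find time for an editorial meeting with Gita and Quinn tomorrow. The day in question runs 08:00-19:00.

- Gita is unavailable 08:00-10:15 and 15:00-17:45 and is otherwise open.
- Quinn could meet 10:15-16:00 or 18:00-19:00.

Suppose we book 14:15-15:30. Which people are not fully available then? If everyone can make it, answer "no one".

Gita

Gita free: 10:15-15:00, 17:45-19:00 (invert busy blocks within the working day).
Quinn free: 10:15-16:00, 18:00-19:00.
Gita: not fully free for 14:15-15:30. Quinn: free for 14:15-15:30.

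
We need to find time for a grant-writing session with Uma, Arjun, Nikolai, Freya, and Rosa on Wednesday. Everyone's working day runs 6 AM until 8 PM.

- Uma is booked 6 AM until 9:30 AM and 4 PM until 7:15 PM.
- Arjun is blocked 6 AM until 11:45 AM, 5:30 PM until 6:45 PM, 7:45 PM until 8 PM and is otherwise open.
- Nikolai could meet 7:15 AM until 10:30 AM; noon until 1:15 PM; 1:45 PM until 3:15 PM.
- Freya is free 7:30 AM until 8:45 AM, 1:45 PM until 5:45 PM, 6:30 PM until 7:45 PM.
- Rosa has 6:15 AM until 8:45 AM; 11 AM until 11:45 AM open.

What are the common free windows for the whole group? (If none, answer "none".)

none

Uma free: 09:30-16:00, 19:15-20:00 (invert busy blocks within the working day).
Arjun free: 11:45-17:30, 18:45-19:45 (invert busy blocks within the working day).
Nikolai free: 07:15-10:30, 12:00-13:15, 13:45-15:15.
Freya free: 07:30-08:45, 13:45-17:45, 18:30-19:45.
Rosa free: 06:15-08:45, 11:00-11:45.
Uma ∩ Arjun: 11:45-16:00, 19:15-19:45.
Uma ∩ Arjun ∩ Nikolai: 12:00-13:15, 13:45-15:15.
Uma ∩ Arjun ∩ Nikolai ∩ Freya: 13:45-15:15.
Uma ∩ Arjun ∩ Nikolai ∩ Freya ∩ Rosa: ∅.
There is no time when everyone is free.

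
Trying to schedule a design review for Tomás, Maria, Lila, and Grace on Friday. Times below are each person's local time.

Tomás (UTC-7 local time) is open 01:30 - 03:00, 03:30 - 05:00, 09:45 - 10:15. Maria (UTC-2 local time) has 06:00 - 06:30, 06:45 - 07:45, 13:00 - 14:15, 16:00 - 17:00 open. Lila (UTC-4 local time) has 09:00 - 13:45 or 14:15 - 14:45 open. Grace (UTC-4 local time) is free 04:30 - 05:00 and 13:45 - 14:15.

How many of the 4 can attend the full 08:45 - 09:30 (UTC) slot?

Tomás in UTC: 08:30-10:00, 10:30-12:00, 16:45-17:15 (add 7h to convert from UTC-7).
Maria in UTC: 08:00-08:30, 08:45-09:45, 15:00-16:15, 18:00-19:00 (add 2h to convert from UTC-2).
Lila in UTC: 13:00-17:45, 18:15-18:45 (add 4h to convert from UTC-4).
Grace in UTC: 08:30-09:00, 17:45-18:15 (add 4h to convert from UTC-4).
Tomás and Maria can make the full 08:45-09:30 slot — that's 2.

2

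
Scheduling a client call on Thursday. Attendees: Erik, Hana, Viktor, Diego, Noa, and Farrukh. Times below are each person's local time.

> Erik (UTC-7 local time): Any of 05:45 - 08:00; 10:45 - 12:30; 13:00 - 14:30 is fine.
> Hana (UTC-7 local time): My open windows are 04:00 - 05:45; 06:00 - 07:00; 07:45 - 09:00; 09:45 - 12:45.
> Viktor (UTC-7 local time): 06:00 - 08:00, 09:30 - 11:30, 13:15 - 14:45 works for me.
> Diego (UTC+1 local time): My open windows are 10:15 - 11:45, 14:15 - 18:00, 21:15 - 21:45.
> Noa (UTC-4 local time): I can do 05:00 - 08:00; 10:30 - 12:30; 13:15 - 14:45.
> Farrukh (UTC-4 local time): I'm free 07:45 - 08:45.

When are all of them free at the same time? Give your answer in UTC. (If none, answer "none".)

none

Erik in UTC: 12:45-15:00, 17:45-19:30, 20:00-21:30 (add 7h to convert from UTC-7).
Hana in UTC: 11:00-12:45, 13:00-14:00, 14:45-16:00, 16:45-19:45 (add 7h to convert from UTC-7).
Viktor in UTC: 13:00-15:00, 16:30-18:30, 20:15-21:45 (add 7h to convert from UTC-7).
Diego in UTC: 09:15-10:45, 13:15-17:00, 20:15-20:45 (subtract 1h to convert from UTC+1).
Noa in UTC: 09:00-12:00, 14:30-16:30, 17:15-18:45 (add 4h to convert from UTC-4).
Farrukh in UTC: 11:45-12:45 (add 4h to convert from UTC-4).
Erik ∩ Hana: 13:00-14:00, 14:45-15:00, 17:45-19:30.
Erik ∩ Hana ∩ Viktor: 13:00-14:00, 14:45-15:00, 17:45-18:30.
Erik ∩ Hana ∩ Viktor ∩ Diego: 13:15-14:00, 14:45-15:00.
Erik ∩ Hana ∩ Viktor ∩ Diego ∩ Noa: 14:45-15:00.
Erik ∩ Hana ∩ Viktor ∩ Diego ∩ Noa ∩ Farrukh: ∅.
There is no time when everyone is free.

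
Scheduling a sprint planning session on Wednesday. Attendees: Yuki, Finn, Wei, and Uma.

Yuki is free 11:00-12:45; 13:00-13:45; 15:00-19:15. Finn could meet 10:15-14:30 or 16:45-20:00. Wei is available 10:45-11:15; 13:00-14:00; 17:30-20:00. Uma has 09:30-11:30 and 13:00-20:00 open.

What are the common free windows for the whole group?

11:00-11:15, 13:00-13:45, 17:30-19:15

Yuki ∩ Finn: 11:00-12:45, 13:00-13:45, 16:45-19:15.
Yuki ∩ Finn ∩ Wei: 11:00-11:15, 13:00-13:45, 17:30-19:15.
Yuki ∩ Finn ∩ Wei ∩ Uma: 11:00-11:15, 13:00-13:45, 17:30-19:15.
Those are the intersection windows.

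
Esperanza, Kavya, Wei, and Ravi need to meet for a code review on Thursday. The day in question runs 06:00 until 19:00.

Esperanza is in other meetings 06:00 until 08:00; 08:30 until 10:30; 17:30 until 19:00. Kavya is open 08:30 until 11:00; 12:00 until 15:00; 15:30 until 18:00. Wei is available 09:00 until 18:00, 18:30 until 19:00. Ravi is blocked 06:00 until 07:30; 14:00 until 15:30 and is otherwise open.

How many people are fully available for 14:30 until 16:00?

Esperanza free: 08:00-08:30, 10:30-17:30 (invert busy blocks within the working day).
Kavya free: 08:30-11:00, 12:00-15:00, 15:30-18:00.
Wei free: 09:00-18:00, 18:30-19:00.
Ravi free: 07:30-14:00, 15:30-19:00 (invert busy blocks within the working day).
Esperanza and Wei can make the full 14:30-16:00 slot — that's 2.

2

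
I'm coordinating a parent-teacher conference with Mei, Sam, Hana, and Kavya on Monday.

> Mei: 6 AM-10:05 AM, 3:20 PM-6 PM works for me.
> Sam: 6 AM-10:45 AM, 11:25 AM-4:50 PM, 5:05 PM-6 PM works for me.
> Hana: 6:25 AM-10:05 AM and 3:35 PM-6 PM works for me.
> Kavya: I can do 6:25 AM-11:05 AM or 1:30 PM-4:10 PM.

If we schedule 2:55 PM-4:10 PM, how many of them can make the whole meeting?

Sam and Kavya can make the full 14:55-16:10 slot — that's 2.

2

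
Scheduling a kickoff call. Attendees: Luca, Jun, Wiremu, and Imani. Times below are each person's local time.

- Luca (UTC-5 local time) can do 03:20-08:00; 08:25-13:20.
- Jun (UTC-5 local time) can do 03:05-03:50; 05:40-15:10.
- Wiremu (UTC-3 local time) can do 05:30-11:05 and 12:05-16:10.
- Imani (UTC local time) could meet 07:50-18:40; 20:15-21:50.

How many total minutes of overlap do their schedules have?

Luca in UTC: 08:20-13:00, 13:25-18:20 (add 5h to convert from UTC-5).
Jun in UTC: 08:05-08:50, 10:40-20:10 (add 5h to convert from UTC-5).
Wiremu in UTC: 08:30-14:05, 15:05-19:10 (add 3h to convert from UTC-3).
Imani in UTC: 07:50-18:40, 20:15-21:50.
Luca ∩ Jun: 08:20-08:50, 10:40-13:00, 13:25-18:20.
Luca ∩ Jun ∩ Wiremu: 08:30-08:50, 10:40-13:00, 13:25-14:05, 15:05-18:20.
Luca ∩ Jun ∩ Wiremu ∩ Imani: 08:30-08:50, 10:40-13:00, 13:25-14:05, 15:05-18:20.
Those are the intersection windows.
Summing the common windows: 20 + 140 + 40 + 195 = 395 minutes.

395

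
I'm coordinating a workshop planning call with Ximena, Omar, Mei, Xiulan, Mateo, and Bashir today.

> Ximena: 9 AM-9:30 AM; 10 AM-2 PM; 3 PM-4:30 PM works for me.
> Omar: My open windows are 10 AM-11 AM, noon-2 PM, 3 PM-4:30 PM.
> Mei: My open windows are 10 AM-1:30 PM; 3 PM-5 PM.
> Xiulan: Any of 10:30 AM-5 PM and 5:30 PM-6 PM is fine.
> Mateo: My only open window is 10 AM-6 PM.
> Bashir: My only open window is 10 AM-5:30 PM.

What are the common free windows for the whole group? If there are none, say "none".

10:30-11:00, 12:00-13:30, 15:00-16:30

Ximena ∩ Omar: 10:00-11:00, 12:00-14:00, 15:00-16:30.
Ximena ∩ Omar ∩ Mei: 10:00-11:00, 12:00-13:30, 15:00-16:30.
Ximena ∩ Omar ∩ Mei ∩ Xiulan: 10:30-11:00, 12:00-13:30, 15:00-16:30.
Ximena ∩ Omar ∩ Mei ∩ Xiulan ∩ Mateo: 10:30-11:00, 12:00-13:30, 15:00-16:30.
Ximena ∩ Omar ∩ Mei ∩ Xiulan ∩ Mateo ∩ Bashir: 10:30-11:00, 12:00-13:30, 15:00-16:30.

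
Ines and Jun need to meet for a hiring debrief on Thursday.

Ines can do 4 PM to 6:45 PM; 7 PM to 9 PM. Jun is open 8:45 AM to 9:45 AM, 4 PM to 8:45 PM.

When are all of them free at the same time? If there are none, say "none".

16:00-18:45, 19:00-20:45

Ines ∩ Jun: 16:00-18:45, 19:00-20:45.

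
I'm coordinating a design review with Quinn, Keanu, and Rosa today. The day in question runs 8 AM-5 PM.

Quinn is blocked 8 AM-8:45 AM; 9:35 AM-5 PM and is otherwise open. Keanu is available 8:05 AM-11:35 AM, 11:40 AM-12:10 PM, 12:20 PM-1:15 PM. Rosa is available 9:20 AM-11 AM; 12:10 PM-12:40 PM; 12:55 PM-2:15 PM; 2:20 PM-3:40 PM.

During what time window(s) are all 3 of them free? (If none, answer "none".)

09:20-09:35

Quinn free: 08:45-09:35 (invert busy blocks within the working day).
Keanu free: 08:05-11:35, 11:40-12:10, 12:20-13:15.
Rosa free: 09:20-11:00, 12:10-12:40, 12:55-14:15, 14:20-15:40.
Quinn ∩ Keanu: 08:45-09:35.
Quinn ∩ Keanu ∩ Rosa: 09:20-09:35.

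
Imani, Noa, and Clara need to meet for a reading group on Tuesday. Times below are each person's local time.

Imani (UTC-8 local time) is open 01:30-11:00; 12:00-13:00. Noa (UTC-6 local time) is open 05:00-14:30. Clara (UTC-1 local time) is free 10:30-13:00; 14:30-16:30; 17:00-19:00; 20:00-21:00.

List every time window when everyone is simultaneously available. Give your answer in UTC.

Imani in UTC: 09:30-19:00, 20:00-21:00 (add 8h to convert from UTC-8).
Noa in UTC: 11:00-20:30 (add 6h to convert from UTC-6).
Clara in UTC: 11:30-14:00, 15:30-17:30, 18:00-20:00, 21:00-22:00 (add 1h to convert from UTC-1).
Imani ∩ Noa: 11:00-19:00, 20:00-20:30.
Imani ∩ Noa ∩ Clara: 11:30-14:00, 15:30-17:30, 18:00-19:00.

11:30-14:00, 15:30-17:30, 18:00-19:00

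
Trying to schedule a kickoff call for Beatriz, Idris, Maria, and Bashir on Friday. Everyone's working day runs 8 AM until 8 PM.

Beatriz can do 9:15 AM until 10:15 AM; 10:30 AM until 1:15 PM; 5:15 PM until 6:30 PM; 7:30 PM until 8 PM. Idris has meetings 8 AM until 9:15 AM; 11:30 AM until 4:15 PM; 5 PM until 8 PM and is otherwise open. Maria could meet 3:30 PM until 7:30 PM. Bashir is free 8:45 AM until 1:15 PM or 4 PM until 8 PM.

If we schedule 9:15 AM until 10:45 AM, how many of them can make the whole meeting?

2

Beatriz free: 09:15-10:15, 10:30-13:15, 17:15-18:30, 19:30-20:00.
Idris free: 09:15-11:30, 16:15-17:00 (invert busy blocks within the working day).
Maria free: 15:30-19:30.
Bashir free: 08:45-13:15, 16:00-20:00.
Idris and Bashir can make the full 09:15-10:45 slot — that's 2.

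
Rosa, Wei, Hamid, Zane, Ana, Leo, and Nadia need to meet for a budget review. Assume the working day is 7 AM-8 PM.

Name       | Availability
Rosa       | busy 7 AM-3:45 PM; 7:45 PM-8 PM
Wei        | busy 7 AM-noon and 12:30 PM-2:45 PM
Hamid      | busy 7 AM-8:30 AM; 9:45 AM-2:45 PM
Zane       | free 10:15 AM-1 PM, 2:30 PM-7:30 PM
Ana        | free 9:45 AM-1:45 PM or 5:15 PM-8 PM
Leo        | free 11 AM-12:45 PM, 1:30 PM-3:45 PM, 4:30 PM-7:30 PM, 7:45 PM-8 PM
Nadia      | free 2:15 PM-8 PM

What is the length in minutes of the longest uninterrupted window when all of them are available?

Rosa free: 15:45-19:45 (invert busy blocks within the working day).
Wei free: 12:00-12:30, 14:45-20:00 (invert busy blocks within the working day).
Hamid free: 08:30-09:45, 14:45-20:00 (invert busy blocks within the working day).
Zane free: 10:15-13:00, 14:30-19:30.
Ana free: 09:45-13:45, 17:15-20:00.
Leo free: 11:00-12:45, 13:30-15:45, 16:30-19:30, 19:45-20:00.
Nadia free: 14:15-20:00.
Rosa ∩ Wei: 15:45-19:45.
Rosa ∩ Wei ∩ Hamid: 15:45-19:45.
Rosa ∩ Wei ∩ Hamid ∩ Zane: 15:45-19:30.
Rosa ∩ Wei ∩ Hamid ∩ Zane ∩ Ana: 17:15-19:30.
Rosa ∩ Wei ∩ Hamid ∩ Zane ∩ Ana ∩ Leo: 17:15-19:30.
Rosa ∩ Wei ∩ Hamid ∩ Zane ∩ Ana ∩ Leo ∩ Nadia: 17:15-19:30.
So the common availability across everyone is 17:15-19:30.
The longest is 17:15-19:30 at 135 minutes.

135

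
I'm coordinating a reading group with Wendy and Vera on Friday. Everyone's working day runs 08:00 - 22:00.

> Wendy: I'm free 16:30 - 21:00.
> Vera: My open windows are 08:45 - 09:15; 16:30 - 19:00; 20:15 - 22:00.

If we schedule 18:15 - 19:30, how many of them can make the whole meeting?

1

Wendy can make the full 18:15-19:30 slot — that's 1.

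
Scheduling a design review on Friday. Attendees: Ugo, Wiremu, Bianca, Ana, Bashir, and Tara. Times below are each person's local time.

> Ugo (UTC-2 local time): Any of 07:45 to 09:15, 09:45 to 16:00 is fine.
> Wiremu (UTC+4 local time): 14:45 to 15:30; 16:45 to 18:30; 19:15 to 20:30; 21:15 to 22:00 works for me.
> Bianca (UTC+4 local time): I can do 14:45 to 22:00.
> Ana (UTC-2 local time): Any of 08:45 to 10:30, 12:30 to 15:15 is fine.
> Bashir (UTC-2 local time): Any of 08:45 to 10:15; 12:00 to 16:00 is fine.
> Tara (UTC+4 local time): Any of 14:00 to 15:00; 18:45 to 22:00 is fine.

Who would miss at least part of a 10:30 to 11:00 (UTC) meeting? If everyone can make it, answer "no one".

Ana, Bashir, Bianca, Wiremu

Ugo in UTC: 09:45-11:15, 11:45-18:00 (add 2h to convert from UTC-2).
Wiremu in UTC: 10:45-11:30, 12:45-14:30, 15:15-16:30, 17:15-18:00 (subtract 4h to convert from UTC+4).
Bianca in UTC: 10:45-18:00 (subtract 4h to convert from UTC+4).
Ana in UTC: 10:45-12:30, 14:30-17:15 (add 2h to convert from UTC-2).
Bashir in UTC: 10:45-12:15, 14:00-18:00 (add 2h to convert from UTC-2).
Tara in UTC: 10:00-11:00, 14:45-18:00 (subtract 4h to convert from UTC+4).
Ugo: free for 10:30-11:00. Wiremu: not fully free for 10:30-11:00. Bianca: not fully free for 10:30-11:00. Ana: not fully free for 10:30-11:00. Bashir: not fully free for 10:30-11:00. Tara: free for 10:30-11:00.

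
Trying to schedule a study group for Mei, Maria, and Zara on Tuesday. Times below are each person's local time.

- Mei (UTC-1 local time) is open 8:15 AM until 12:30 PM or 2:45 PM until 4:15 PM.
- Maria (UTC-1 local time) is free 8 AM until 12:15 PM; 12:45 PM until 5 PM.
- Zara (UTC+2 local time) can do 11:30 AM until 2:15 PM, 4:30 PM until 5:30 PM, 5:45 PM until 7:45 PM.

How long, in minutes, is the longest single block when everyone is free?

165

Mei in UTC: 09:15-13:30, 15:45-17:15 (add 1h to convert from UTC-1).
Maria in UTC: 09:00-13:15, 13:45-18:00 (add 1h to convert from UTC-1).
Zara in UTC: 09:30-12:15, 14:30-15:30, 15:45-17:45 (subtract 2h to convert from UTC+2).
Mei ∩ Maria: 09:15-13:15, 15:45-17:15.
Mei ∩ Maria ∩ Zara: 09:30-12:15, 15:45-17:15.
Those are the intersection windows.
The longest is 09:30-12:15 at 165 minutes.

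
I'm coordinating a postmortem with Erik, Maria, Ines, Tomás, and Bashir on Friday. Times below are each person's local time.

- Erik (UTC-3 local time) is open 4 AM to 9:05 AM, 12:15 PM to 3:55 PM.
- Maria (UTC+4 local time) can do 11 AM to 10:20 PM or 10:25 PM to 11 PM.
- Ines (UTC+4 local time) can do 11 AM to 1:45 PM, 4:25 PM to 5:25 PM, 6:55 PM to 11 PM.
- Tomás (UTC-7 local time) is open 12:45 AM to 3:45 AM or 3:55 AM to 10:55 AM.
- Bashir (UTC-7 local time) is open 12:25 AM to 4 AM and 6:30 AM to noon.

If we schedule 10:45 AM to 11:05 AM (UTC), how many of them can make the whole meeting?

Erik in UTC: 07:00-12:05, 15:15-18:55 (add 3h to convert from UTC-3).
Maria in UTC: 07:00-18:20, 18:25-19:00 (subtract 4h to convert from UTC+4).
Ines in UTC: 07:00-09:45, 12:25-13:25, 14:55-19:00 (subtract 4h to convert from UTC+4).
Tomás in UTC: 07:45-10:45, 10:55-17:55 (add 7h to convert from UTC-7).
Bashir in UTC: 07:25-11:00, 13:30-19:00 (add 7h to convert from UTC-7).
Erik and Maria can make the full 10:45-11:05 slot — that's 2.

2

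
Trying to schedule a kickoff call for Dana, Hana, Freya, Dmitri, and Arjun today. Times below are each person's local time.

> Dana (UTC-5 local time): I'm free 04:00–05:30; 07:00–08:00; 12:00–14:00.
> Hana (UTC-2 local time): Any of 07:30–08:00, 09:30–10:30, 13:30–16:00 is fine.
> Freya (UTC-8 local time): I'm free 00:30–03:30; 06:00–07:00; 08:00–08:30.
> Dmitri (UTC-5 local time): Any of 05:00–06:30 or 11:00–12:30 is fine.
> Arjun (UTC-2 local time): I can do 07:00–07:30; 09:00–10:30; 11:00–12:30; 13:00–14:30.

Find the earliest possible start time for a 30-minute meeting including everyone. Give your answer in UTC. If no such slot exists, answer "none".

Dana in UTC: 09:00-10:30, 12:00-13:00, 17:00-19:00 (add 5h to convert from UTC-5).
Hana in UTC: 09:30-10:00, 11:30-12:30, 15:30-18:00 (add 2h to convert from UTC-2).
Freya in UTC: 08:30-11:30, 14:00-15:00, 16:00-16:30 (add 8h to convert from UTC-8).
Dmitri in UTC: 10:00-11:30, 16:00-17:30 (add 5h to convert from UTC-5).
Arjun in UTC: 09:00-09:30, 11:00-12:30, 13:00-14:30, 15:00-16:30 (add 2h to convert from UTC-2).
Dana ∩ Hana: 09:30-10:00, 12:00-12:30, 17:00-18:00.
Dana ∩ Hana ∩ Freya: 09:30-10:00.
Dana ∩ Hana ∩ Freya ∩ Dmitri: ∅.
Dana ∩ Hana ∩ Freya ∩ Dmitri ∩ Arjun: ∅.
There is no time when everyone is free.
No common window is at least 30 minutes long.

none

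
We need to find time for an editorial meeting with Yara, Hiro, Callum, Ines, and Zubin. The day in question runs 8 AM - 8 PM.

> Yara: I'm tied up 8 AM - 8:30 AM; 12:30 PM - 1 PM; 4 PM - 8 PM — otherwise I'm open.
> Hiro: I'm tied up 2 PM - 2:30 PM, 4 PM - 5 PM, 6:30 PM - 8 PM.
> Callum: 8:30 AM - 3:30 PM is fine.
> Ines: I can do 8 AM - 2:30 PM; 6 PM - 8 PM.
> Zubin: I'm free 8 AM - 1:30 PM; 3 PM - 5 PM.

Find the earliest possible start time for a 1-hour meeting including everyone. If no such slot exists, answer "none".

Yara free: 08:30-12:30, 13:00-16:00 (invert busy blocks within the working day).
Hiro free: 08:00-14:00, 14:30-16:00, 17:00-18:30 (invert busy blocks within the working day).
Callum free: 08:30-15:30.
Ines free: 08:00-14:30, 18:00-20:00.
Zubin free: 08:00-13:30, 15:00-17:00.
Yara ∩ Hiro: 08:30-12:30, 13:00-14:00, 14:30-16:00.
Yara ∩ Hiro ∩ Callum: 08:30-12:30, 13:00-14:00, 14:30-15:30.
Yara ∩ Hiro ∩ Callum ∩ Ines: 08:30-12:30, 13:00-14:00.
Yara ∩ Hiro ∩ Callum ∩ Ines ∩ Zubin: 08:30-12:30, 13:00-13:30.
Those are the intersection windows.
The first common window of at least 60 minutes is 08:30-12:30, so the earliest start is 08:30.

08:30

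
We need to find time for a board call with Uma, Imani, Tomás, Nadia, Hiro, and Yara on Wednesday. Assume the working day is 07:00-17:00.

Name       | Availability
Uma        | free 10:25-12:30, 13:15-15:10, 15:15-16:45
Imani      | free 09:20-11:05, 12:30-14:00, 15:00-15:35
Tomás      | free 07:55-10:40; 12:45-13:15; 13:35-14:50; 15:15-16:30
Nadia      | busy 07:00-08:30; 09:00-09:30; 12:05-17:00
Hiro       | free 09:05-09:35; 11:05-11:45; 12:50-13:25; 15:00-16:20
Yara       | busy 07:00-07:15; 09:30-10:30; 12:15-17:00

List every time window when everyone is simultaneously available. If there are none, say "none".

Uma free: 10:25-12:30, 13:15-15:10, 15:15-16:45.
Imani free: 09:20-11:05, 12:30-14:00, 15:00-15:35.
Tomás free: 07:55-10:40, 12:45-13:15, 13:35-14:50, 15:15-16:30.
Nadia free: 08:30-09:00, 09:30-12:05 (invert busy blocks within the working day).
Hiro free: 09:05-09:35, 11:05-11:45, 12:50-13:25, 15:00-16:20.
Yara free: 07:15-09:30, 10:30-12:15 (invert busy blocks within the working day).
Uma ∩ Imani: 10:25-11:05, 13:15-14:00, 15:00-15:10, 15:15-15:35.
Uma ∩ Imani ∩ Tomás: 10:25-10:40, 13:35-14:00, 15:15-15:35.
Uma ∩ Imani ∩ Tomás ∩ Nadia: 10:25-10:40.
Uma ∩ Imani ∩ Tomás ∩ Nadia ∩ Hiro: ∅.
Uma ∩ Imani ∩ Tomás ∩ Nadia ∩ Hiro ∩ Yara: ∅.
There is no time when everyone is free.

none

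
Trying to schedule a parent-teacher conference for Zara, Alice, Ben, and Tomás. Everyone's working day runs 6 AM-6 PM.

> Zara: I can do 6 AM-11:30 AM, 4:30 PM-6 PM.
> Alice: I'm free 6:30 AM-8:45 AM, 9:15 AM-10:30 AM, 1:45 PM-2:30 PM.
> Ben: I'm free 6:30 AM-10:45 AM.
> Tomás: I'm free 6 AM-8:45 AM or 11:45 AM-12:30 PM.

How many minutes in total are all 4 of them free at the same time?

Zara ∩ Alice: 06:30-08:45, 09:15-10:30.
Zara ∩ Alice ∩ Ben: 06:30-08:45, 09:15-10:30.
Zara ∩ Alice ∩ Ben ∩ Tomás: 06:30-08:45.
That's a single block of 135 minutes.

135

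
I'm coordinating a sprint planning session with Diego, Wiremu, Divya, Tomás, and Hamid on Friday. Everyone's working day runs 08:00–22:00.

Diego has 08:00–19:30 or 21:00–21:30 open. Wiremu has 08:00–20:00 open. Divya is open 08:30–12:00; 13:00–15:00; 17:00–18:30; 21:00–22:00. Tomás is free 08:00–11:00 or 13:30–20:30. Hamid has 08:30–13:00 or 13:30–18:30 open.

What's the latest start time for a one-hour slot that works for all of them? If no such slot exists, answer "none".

Diego ∩ Wiremu: 08:00-19:30.
Diego ∩ Wiremu ∩ Divya: 08:30-12:00, 13:00-15:00, 17:00-18:30.
Diego ∩ Wiremu ∩ Divya ∩ Tomás: 08:30-11:00, 13:30-15:00, 17:00-18:30.
Diego ∩ Wiremu ∩ Divya ∩ Tomás ∩ Hamid: 08:30-11:00, 13:30-15:00, 17:00-18:30.
The last common window of at least 60 minutes is 17:00-18:30; a 60-minute meeting can start as late as 17:30 and still end by 18:30.

17:30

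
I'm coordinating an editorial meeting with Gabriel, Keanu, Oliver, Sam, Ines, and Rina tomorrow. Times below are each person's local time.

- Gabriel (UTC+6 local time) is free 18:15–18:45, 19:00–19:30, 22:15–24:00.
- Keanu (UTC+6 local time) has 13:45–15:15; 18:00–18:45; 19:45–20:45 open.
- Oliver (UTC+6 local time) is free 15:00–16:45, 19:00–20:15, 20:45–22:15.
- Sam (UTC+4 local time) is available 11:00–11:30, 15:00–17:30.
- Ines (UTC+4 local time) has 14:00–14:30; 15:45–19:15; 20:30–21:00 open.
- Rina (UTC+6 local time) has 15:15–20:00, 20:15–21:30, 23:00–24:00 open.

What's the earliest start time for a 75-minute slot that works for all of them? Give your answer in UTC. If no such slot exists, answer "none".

none

Gabriel in UTC: 12:15-12:45, 13:00-13:30, 16:15-18:00 (subtract 6h to convert from UTC+6).
Keanu in UTC: 07:45-09:15, 12:00-12:45, 13:45-14:45 (subtract 6h to convert from UTC+6).
Oliver in UTC: 09:00-10:45, 13:00-14:15, 14:45-16:15 (subtract 6h to convert from UTC+6).
Sam in UTC: 07:00-07:30, 11:00-13:30 (subtract 4h to convert from UTC+4).
Ines in UTC: 10:00-10:30, 11:45-15:15, 16:30-17:00 (subtract 4h to convert from UTC+4).
Rina in UTC: 09:15-14:00, 14:15-15:30, 17:00-18:00 (subtract 6h to convert from UTC+6).
Gabriel ∩ Keanu: 12:15-12:45.
Gabriel ∩ Keanu ∩ Oliver: ∅.
Gabriel ∩ Keanu ∩ Oliver ∩ Sam: ∅.
Gabriel ∩ Keanu ∩ Oliver ∩ Sam ∩ Ines: ∅.
Gabriel ∩ Keanu ∩ Oliver ∩ Sam ∩ Ines ∩ Rina: ∅.
There is no time when everyone is free.
No common window is at least 75 minutes long.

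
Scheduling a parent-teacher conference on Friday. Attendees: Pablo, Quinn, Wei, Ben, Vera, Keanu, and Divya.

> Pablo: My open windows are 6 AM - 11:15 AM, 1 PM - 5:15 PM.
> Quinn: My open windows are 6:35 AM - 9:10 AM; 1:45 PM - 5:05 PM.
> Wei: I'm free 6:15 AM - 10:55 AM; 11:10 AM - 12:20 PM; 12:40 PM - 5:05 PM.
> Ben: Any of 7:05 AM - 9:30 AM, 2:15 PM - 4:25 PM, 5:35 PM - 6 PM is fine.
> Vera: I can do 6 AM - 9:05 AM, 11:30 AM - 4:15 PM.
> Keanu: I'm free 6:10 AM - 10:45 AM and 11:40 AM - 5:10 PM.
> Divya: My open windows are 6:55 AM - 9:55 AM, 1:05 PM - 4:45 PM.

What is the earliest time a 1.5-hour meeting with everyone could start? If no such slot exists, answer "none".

07:05

Pablo ∩ Quinn: 06:35-09:10, 13:45-17:05.
Pablo ∩ Quinn ∩ Wei: 06:35-09:10, 13:45-17:05.
Pablo ∩ Quinn ∩ Wei ∩ Ben: 07:05-09:10, 14:15-16:25.
Pablo ∩ Quinn ∩ Wei ∩ Ben ∩ Vera: 07:05-09:05, 14:15-16:15.
Pablo ∩ Quinn ∩ Wei ∩ Ben ∩ Vera ∩ Keanu: 07:05-09:05, 14:15-16:15.
Pablo ∩ Quinn ∩ Wei ∩ Ben ∩ Vera ∩ Keanu ∩ Divya: 07:05-09:05, 14:15-16:15.
The first common window of at least 90 minutes is 07:05-09:05, so the earliest start is 07:05.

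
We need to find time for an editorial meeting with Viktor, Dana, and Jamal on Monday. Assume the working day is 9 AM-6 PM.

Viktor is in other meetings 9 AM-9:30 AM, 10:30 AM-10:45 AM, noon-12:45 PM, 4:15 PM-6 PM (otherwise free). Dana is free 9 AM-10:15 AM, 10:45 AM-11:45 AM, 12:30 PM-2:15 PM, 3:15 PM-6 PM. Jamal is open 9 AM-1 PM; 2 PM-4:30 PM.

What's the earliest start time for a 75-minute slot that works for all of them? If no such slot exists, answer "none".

Viktor free: 09:30-10:30, 10:45-12:00, 12:45-16:15 (invert busy blocks within the working day).
Dana free: 09:00-10:15, 10:45-11:45, 12:30-14:15, 15:15-18:00.
Jamal free: 09:00-13:00, 14:00-16:30.
Viktor ∩ Dana: 09:30-10:15, 10:45-11:45, 12:45-14:15, 15:15-16:15.
Viktor ∩ Dana ∩ Jamal: 09:30-10:15, 10:45-11:45, 12:45-13:00, 14:00-14:15, 15:15-16:15.
No common window is at least 75 minutes long.

none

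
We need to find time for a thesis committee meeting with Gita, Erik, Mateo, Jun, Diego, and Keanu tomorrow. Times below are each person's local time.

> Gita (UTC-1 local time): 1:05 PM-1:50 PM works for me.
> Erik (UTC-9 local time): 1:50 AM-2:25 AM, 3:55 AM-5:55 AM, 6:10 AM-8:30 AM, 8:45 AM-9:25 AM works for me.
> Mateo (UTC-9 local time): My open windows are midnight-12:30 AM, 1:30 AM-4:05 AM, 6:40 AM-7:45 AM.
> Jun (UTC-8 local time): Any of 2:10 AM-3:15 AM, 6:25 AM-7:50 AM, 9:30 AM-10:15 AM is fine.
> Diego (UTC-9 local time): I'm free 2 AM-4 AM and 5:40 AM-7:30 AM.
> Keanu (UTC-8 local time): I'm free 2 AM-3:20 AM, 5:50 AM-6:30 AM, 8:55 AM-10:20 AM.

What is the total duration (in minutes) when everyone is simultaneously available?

Gita in UTC: 14:05-14:50 (add 1h to convert from UTC-1).
Erik in UTC: 10:50-11:25, 12:55-14:55, 15:10-17:30, 17:45-18:25 (add 9h to convert from UTC-9).
Mateo in UTC: 09:00-09:30, 10:30-13:05, 15:40-16:45 (add 9h to convert from UTC-9).
Jun in UTC: 10:10-11:15, 14:25-15:50, 17:30-18:15 (add 8h to convert from UTC-8).
Diego in UTC: 11:00-13:00, 14:40-16:30 (add 9h to convert from UTC-9).
Keanu in UTC: 10:00-11:20, 13:50-14:30, 16:55-18:20 (add 8h to convert from UTC-8).
Gita ∩ Erik: 14:05-14:50.
Gita ∩ Erik ∩ Mateo: ∅.
Gita ∩ Erik ∩ Mateo ∩ Jun: ∅.
Gita ∩ Erik ∩ Mateo ∩ Jun ∩ Diego: ∅.
Gita ∩ Erik ∩ Mateo ∩ Jun ∩ Diego ∩ Keanu: ∅.
There is no time when everyone is free.
There is no common window, so the total is 0 minutes.

0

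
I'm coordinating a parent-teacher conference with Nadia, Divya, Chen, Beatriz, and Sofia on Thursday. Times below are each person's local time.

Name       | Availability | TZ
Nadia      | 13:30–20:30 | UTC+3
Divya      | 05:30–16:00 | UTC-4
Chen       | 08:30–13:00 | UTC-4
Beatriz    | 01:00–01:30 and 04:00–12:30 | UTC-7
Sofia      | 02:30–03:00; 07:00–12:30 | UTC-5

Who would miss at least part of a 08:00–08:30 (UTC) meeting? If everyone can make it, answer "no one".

Chen, Divya, Nadia, Sofia

Nadia in UTC: 10:30-17:30 (subtract 3h to convert from UTC+3).
Divya in UTC: 09:30-20:00 (add 4h to convert from UTC-4).
Chen in UTC: 12:30-17:00 (add 4h to convert from UTC-4).
Beatriz in UTC: 08:00-08:30, 11:00-19:30 (add 7h to convert from UTC-7).
Sofia in UTC: 07:30-08:00, 12:00-17:30 (add 5h to convert from UTC-5).
Nadia: not fully free for 08:00-08:30. Divya: not fully free for 08:00-08:30. Chen: not fully free for 08:00-08:30. Beatriz: free for 08:00-08:30. Sofia: not fully free for 08:00-08:30.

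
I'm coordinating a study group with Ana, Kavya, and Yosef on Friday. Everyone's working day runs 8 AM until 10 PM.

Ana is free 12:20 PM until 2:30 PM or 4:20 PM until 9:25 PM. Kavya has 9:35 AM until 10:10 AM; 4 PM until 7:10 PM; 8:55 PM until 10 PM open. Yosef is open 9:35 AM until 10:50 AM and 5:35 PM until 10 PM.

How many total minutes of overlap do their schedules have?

125

Ana ∩ Kavya: 16:20-19:10, 20:55-21:25.
Ana ∩ Kavya ∩ Yosef: 17:35-19:10, 20:55-21:25.
Summing the common windows: 95 + 30 = 125 minutes.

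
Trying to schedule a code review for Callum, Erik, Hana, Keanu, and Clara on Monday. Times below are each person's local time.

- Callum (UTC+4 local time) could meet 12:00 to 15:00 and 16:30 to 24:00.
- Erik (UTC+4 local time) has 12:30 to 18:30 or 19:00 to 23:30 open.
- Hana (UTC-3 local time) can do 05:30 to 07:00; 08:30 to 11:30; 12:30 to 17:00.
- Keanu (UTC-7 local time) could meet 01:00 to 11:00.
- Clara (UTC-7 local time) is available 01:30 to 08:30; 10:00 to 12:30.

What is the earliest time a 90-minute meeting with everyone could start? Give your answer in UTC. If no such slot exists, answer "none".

08:30

Callum in UTC: 08:00-11:00, 12:30-20:00 (subtract 4h to convert from UTC+4).
Erik in UTC: 08:30-14:30, 15:00-19:30 (subtract 4h to convert from UTC+4).
Hana in UTC: 08:30-10:00, 11:30-14:30, 15:30-20:00 (add 3h to convert from UTC-3).
Keanu in UTC: 08:00-18:00 (add 7h to convert from UTC-7).
Clara in UTC: 08:30-15:30, 17:00-19:30 (add 7h to convert from UTC-7).
Callum ∩ Erik: 08:30-11:00, 12:30-14:30, 15:00-19:30.
Callum ∩ Erik ∩ Hana: 08:30-10:00, 12:30-14:30, 15:30-19:30.
Callum ∩ Erik ∩ Hana ∩ Keanu: 08:30-10:00, 12:30-14:30, 15:30-18:00.
Callum ∩ Erik ∩ Hana ∩ Keanu ∩ Clara: 08:30-10:00, 12:30-14:30, 17:00-18:00.
The first common window of at least 90 minutes is 08:30-10:00, so the earliest start is 08:30.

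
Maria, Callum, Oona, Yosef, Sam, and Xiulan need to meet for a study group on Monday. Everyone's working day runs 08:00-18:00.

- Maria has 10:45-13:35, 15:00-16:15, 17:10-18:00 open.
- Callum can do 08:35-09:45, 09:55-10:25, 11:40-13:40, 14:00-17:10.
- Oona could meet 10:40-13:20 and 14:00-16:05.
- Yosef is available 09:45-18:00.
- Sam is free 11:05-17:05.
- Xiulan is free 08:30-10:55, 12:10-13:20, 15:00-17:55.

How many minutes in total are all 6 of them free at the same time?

135

Maria ∩ Callum: 11:40-13:35, 15:00-16:15.
Maria ∩ Callum ∩ Oona: 11:40-13:20, 15:00-16:05.
Maria ∩ Callum ∩ Oona ∩ Yosef: 11:40-13:20, 15:00-16:05.
Maria ∩ Callum ∩ Oona ∩ Yosef ∩ Sam: 11:40-13:20, 15:00-16:05.
Maria ∩ Callum ∩ Oona ∩ Yosef ∩ Sam ∩ Xiulan: 12:10-13:20, 15:00-16:05.
Summing the common windows: 70 + 65 = 135 minutes.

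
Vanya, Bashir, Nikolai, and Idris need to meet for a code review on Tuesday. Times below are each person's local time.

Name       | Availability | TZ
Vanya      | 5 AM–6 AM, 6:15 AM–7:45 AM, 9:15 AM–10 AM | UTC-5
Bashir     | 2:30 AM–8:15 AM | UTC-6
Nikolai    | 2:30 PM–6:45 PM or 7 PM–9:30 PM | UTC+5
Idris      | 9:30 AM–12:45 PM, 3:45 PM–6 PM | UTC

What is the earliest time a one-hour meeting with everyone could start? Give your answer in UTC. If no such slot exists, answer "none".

Vanya in UTC: 10:00-11:00, 11:15-12:45, 14:15-15:00 (add 5h to convert from UTC-5).
Bashir in UTC: 08:30-14:15 (add 6h to convert from UTC-6).
Nikolai in UTC: 09:30-13:45, 14:00-16:30 (subtract 5h to convert from UTC+5).
Idris in UTC: 09:30-12:45, 15:45-18:00.
Vanya ∩ Bashir: 10:00-11:00, 11:15-12:45.
Vanya ∩ Bashir ∩ Nikolai: 10:00-11:00, 11:15-12:45.
Vanya ∩ Bashir ∩ Nikolai ∩ Idris: 10:00-11:00, 11:15-12:45.
The first common window of at least 60 minutes is 10:00-11:00, so the earliest start is 10:00.

10:00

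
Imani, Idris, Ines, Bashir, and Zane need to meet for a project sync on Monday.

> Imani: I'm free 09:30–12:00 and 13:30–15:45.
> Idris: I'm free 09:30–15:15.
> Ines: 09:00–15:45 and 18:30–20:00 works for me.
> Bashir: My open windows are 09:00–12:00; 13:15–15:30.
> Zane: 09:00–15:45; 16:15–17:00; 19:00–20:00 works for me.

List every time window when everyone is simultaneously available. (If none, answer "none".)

Imani ∩ Idris: 09:30-12:00, 13:30-15:15.
Imani ∩ Idris ∩ Ines: 09:30-12:00, 13:30-15:15.
Imani ∩ Idris ∩ Ines ∩ Bashir: 09:30-12:00, 13:30-15:15.
Imani ∩ Idris ∩ Ines ∩ Bashir ∩ Zane: 09:30-12:00, 13:30-15:15.

09:30-12:00, 13:30-15:15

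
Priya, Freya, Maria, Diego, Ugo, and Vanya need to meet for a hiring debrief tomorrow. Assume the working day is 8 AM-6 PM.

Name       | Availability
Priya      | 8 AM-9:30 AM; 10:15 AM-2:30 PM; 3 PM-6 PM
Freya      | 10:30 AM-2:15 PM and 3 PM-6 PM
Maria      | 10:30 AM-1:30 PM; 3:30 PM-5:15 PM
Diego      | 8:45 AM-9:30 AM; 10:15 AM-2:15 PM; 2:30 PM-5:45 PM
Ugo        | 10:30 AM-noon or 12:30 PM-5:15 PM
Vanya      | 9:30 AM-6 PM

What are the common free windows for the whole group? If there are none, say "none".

10:30-12:00, 12:30-13:30, 15:30-17:15

Priya ∩ Freya: 10:30-14:15, 15:00-18:00.
Priya ∩ Freya ∩ Maria: 10:30-13:30, 15:30-17:15.
Priya ∩ Freya ∩ Maria ∩ Diego: 10:30-13:30, 15:30-17:15.
Priya ∩ Freya ∩ Maria ∩ Diego ∩ Ugo: 10:30-12:00, 12:30-13:30, 15:30-17:15.
Priya ∩ Freya ∩ Maria ∩ Diego ∩ Ugo ∩ Vanya: 10:30-12:00, 12:30-13:30, 15:30-17:15.
So the common availability across everyone is 10:30-12:00, 12:30-13:30, 15:30-17:15.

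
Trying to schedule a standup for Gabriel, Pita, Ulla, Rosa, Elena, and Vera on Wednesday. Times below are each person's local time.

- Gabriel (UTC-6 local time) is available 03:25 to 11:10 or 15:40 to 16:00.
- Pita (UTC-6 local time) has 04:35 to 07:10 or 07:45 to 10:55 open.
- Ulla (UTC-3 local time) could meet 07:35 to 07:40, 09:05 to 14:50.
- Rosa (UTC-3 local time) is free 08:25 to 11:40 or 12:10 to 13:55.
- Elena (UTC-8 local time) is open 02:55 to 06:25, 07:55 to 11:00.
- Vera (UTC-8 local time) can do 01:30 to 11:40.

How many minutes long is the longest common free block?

65

Gabriel in UTC: 09:25-17:10, 21:40-22:00 (add 6h to convert from UTC-6).
Pita in UTC: 10:35-13:10, 13:45-16:55 (add 6h to convert from UTC-6).
Ulla in UTC: 10:35-10:40, 12:05-17:50 (add 3h to convert from UTC-3).
Rosa in UTC: 11:25-14:40, 15:10-16:55 (add 3h to convert from UTC-3).
Elena in UTC: 10:55-14:25, 15:55-19:00 (add 8h to convert from UTC-8).
Vera in UTC: 09:30-19:40 (add 8h to convert from UTC-8).
Gabriel ∩ Pita: 10:35-13:10, 13:45-16:55.
Gabriel ∩ Pita ∩ Ulla: 10:35-10:40, 12:05-13:10, 13:45-16:55.
Gabriel ∩ Pita ∩ Ulla ∩ Rosa: 12:05-13:10, 13:45-14:40, 15:10-16:55.
Gabriel ∩ Pita ∩ Ulla ∩ Rosa ∩ Elena: 12:05-13:10, 13:45-14:25, 15:55-16:55.
Gabriel ∩ Pita ∩ Ulla ∩ Rosa ∩ Elena ∩ Vera: 12:05-13:10, 13:45-14:25, 15:55-16:55.
The longest is 12:05-13:10 at 65 minutes.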